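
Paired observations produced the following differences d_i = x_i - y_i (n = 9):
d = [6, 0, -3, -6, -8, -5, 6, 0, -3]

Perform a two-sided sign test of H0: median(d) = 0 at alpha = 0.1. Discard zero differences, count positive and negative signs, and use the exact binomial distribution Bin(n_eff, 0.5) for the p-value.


Step 1: Discard zero differences. Original n = 9; n_eff = number of nonzero differences = 7.
Nonzero differences (with sign): +6, -3, -6, -8, -5, +6, -3
Step 2: Count signs: positive = 2, negative = 5.
Step 3: Under H0: P(positive) = 0.5, so the number of positives S ~ Bin(7, 0.5).
Step 4: Two-sided exact p-value = sum of Bin(7,0.5) probabilities at or below the observed probability = 0.453125.
Step 5: alpha = 0.1. fail to reject H0.

n_eff = 7, pos = 2, neg = 5, p = 0.453125, fail to reject H0.


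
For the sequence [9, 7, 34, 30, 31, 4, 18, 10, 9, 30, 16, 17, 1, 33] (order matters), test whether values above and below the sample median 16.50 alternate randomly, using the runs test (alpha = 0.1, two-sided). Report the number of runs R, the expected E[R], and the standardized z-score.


Step 1: Compute median = 16.50; label A = above, B = below.
Labels in order: BBAAABABBABABA  (n_A = 7, n_B = 7)
Step 2: Count runs R = 10.
Step 3: Under H0 (random ordering), E[R] = 2*n_A*n_B/(n_A+n_B) + 1 = 2*7*7/14 + 1 = 8.0000.
        Var[R] = 2*n_A*n_B*(2*n_A*n_B - n_A - n_B) / ((n_A+n_B)^2 * (n_A+n_B-1)) = 8232/2548 = 3.2308.
        SD[R] = 1.7974.
Step 4: Continuity-corrected z = (R - 0.5 - E[R]) / SD[R] = (10 - 0.5 - 8.0000) / 1.7974 = 0.8345.
Step 5: Two-sided p-value via normal approximation = 2*(1 - Phi(|z|)) = 0.403986.
Step 6: alpha = 0.1. fail to reject H0.

R = 10, z = 0.8345, p = 0.403986, fail to reject H0.


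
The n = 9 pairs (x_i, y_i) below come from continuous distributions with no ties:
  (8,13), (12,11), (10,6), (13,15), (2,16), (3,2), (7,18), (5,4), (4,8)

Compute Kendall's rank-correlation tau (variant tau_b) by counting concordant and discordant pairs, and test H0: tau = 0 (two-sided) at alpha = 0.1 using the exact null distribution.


Step 1: Enumerate the 36 unordered pairs (i,j) with i<j and classify each by sign(x_j-x_i) * sign(y_j-y_i).
  (1,2):dx=+4,dy=-2->D; (1,3):dx=+2,dy=-7->D; (1,4):dx=+5,dy=+2->C; (1,5):dx=-6,dy=+3->D
  (1,6):dx=-5,dy=-11->C; (1,7):dx=-1,dy=+5->D; (1,8):dx=-3,dy=-9->C; (1,9):dx=-4,dy=-5->C
  (2,3):dx=-2,dy=-5->C; (2,4):dx=+1,dy=+4->C; (2,5):dx=-10,dy=+5->D; (2,6):dx=-9,dy=-9->C
  (2,7):dx=-5,dy=+7->D; (2,8):dx=-7,dy=-7->C; (2,9):dx=-8,dy=-3->C; (3,4):dx=+3,dy=+9->C
  (3,5):dx=-8,dy=+10->D; (3,6):dx=-7,dy=-4->C; (3,7):dx=-3,dy=+12->D; (3,8):dx=-5,dy=-2->C
  (3,9):dx=-6,dy=+2->D; (4,5):dx=-11,dy=+1->D; (4,6):dx=-10,dy=-13->C; (4,7):dx=-6,dy=+3->D
  (4,8):dx=-8,dy=-11->C; (4,9):dx=-9,dy=-7->C; (5,6):dx=+1,dy=-14->D; (5,7):dx=+5,dy=+2->C
  (5,8):dx=+3,dy=-12->D; (5,9):dx=+2,dy=-8->D; (6,7):dx=+4,dy=+16->C; (6,8):dx=+2,dy=+2->C
  (6,9):dx=+1,dy=+6->C; (7,8):dx=-2,dy=-14->C; (7,9):dx=-3,dy=-10->C; (8,9):dx=-1,dy=+4->D
Step 2: C = 21, D = 15, total pairs = 36.
Step 3: tau = (C - D)/(n(n-1)/2) = (21 - 15)/36 = 0.166667.
Step 4: Exact two-sided p-value (enumerate n! = 362880 permutations of y under H0): p = 0.612202.
Step 5: alpha = 0.1. fail to reject H0.

tau_b = 0.1667 (C=21, D=15), p = 0.612202, fail to reject H0.


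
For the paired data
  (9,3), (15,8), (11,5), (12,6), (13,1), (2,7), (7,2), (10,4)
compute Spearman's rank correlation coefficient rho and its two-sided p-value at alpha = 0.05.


Step 1: Rank x and y separately (midranks; no ties here).
rank(x): 9->3, 15->8, 11->5, 12->6, 13->7, 2->1, 7->2, 10->4
rank(y): 3->3, 8->8, 5->5, 6->6, 1->1, 7->7, 2->2, 4->4
Step 2: d_i = R_x(i) - R_y(i); compute d_i^2.
  (3-3)^2=0, (8-8)^2=0, (5-5)^2=0, (6-6)^2=0, (7-1)^2=36, (1-7)^2=36, (2-2)^2=0, (4-4)^2=0
sum(d^2) = 72.
Step 3: rho = 1 - 6*72 / (8*(8^2 - 1)) = 1 - 432/504 = 0.142857.
Step 4: Under H0, t = rho * sqrt((n-2)/(1-rho^2)) = 0.3536 ~ t(6).
Step 5: Two-sided p-value from the t-distribution with 6 df = 0.735765.
Step 6: alpha = 0.05. fail to reject H0.

rho = 0.1429, p = 0.735765, fail to reject H0 at alpha = 0.05.


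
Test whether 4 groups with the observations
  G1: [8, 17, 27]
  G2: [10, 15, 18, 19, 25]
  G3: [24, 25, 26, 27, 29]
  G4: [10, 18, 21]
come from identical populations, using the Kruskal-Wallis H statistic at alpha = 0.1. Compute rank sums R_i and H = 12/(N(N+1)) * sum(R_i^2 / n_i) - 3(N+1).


Step 1: Combine all N = 16 observations and assign midranks.
sorted (value, group, rank): (8,G1,1), (10,G2,2.5), (10,G4,2.5), (15,G2,4), (17,G1,5), (18,G2,6.5), (18,G4,6.5), (19,G2,8), (21,G4,9), (24,G3,10), (25,G2,11.5), (25,G3,11.5), (26,G3,13), (27,G1,14.5), (27,G3,14.5), (29,G3,16)
Step 2: Sum ranks within each group.
R_1 = 20.5 (n_1 = 3)
R_2 = 32.5 (n_2 = 5)
R_3 = 65 (n_3 = 5)
R_4 = 18 (n_4 = 3)
Step 3: H = 12/(N(N+1)) * sum(R_i^2/n_i) - 3(N+1)
     = 12/(16*17) * (20.5^2/3 + 32.5^2/5 + 65^2/5 + 18^2/3) - 3*17
     = 0.044118 * 1304.33 - 51
     = 6.544118.
Step 4: Ties present; correction factor C = 1 - 24/(16^3 - 16) = 0.994118. Corrected H = 6.544118 / 0.994118 = 6.582840.
Step 5: Under H0, H ~ chi^2(3); p-value = 0.086452.
Step 6: alpha = 0.1. reject H0.

H = 6.5828, df = 3, p = 0.086452, reject H0.


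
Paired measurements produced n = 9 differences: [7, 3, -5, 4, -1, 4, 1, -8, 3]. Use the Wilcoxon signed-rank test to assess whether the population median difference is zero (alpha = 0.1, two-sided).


Step 1: Drop any zero differences (none here) and take |d_i|.
|d| = [7, 3, 5, 4, 1, 4, 1, 8, 3]
Step 2: Midrank |d_i| (ties get averaged ranks).
ranks: |7|->8, |3|->3.5, |5|->7, |4|->5.5, |1|->1.5, |4|->5.5, |1|->1.5, |8|->9, |3|->3.5
Step 3: Attach original signs; sum ranks with positive sign and with negative sign.
W+ = 8 + 3.5 + 5.5 + 5.5 + 1.5 + 3.5 = 27.5
W- = 7 + 1.5 + 9 = 17.5
(Check: W+ + W- = 45 should equal n(n+1)/2 = 45.)
Step 4: Test statistic W = min(W+, W-) = 17.5.
Step 5: Ties in |d|, so use the tie-corrected normal approximation.
        E[W] = n(n+1)/4 = 9*10/4 = 22.5.
        Tie groups: |d|=1 (t=2), |d|=3 (t=2), |d|=4 (t=2); sum(t^3 - t) = 18.
        Var[W] = n(n+1)(2n+1)/24 - sum(t^3-t)/48 = 1710/24 - 18/48 = 70.875.
        z = (W - E[W]) / sqrt(Var[W]) = (17.5 - 22.5) / 8.4187 = -0.5939.
        Two-sided p = 2*Phi(z) = 0.552570.
Step 6: alpha = 0.1. fail to reject H0.

W+ = 27.5, W- = 17.5, W = min = 17.5, p = 0.552570, fail to reject H0.


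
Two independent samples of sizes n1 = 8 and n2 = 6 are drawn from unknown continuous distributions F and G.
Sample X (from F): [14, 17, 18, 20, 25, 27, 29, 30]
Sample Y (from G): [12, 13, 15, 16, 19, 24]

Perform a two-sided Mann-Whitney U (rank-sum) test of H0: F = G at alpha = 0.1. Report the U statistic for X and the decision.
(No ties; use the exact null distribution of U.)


Step 1: Combine and sort all 14 observations; assign midranks.
sorted (value, group): (12,Y), (13,Y), (14,X), (15,Y), (16,Y), (17,X), (18,X), (19,Y), (20,X), (24,Y), (25,X), (27,X), (29,X), (30,X)
ranks: 12->1, 13->2, 14->3, 15->4, 16->5, 17->6, 18->7, 19->8, 20->9, 24->10, 25->11, 27->12, 29->13, 30->14
Step 2: Rank sum for X: R1 = 3 + 6 + 7 + 9 + 11 + 12 + 13 + 14 = 75.
Step 3: U_X = R1 - n1(n1+1)/2 = 75 - 8*9/2 = 75 - 36 = 39.
       U_Y = n1*n2 - U_X = 48 - 39 = 9.
Step 4: No ties, so the exact null distribution of U (based on enumerating the C(14,8) = 3003 equally likely rank assignments) gives the two-sided p-value.
Step 5: p-value = 0.059274; compare to alpha = 0.1. reject H0.

U_X = 39, p = 0.059274, reject H0 at alpha = 0.1.


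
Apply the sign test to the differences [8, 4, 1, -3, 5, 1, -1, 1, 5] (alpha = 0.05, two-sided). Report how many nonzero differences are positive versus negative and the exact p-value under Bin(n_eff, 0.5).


Step 1: Discard zero differences. Original n = 9; n_eff = number of nonzero differences = 9.
Nonzero differences (with sign): +8, +4, +1, -3, +5, +1, -1, +1, +5
Step 2: Count signs: positive = 7, negative = 2.
Step 3: Under H0: P(positive) = 0.5, so the number of positives S ~ Bin(9, 0.5).
Step 4: Two-sided exact p-value = sum of Bin(9,0.5) probabilities at or below the observed probability = 0.179688.
Step 5: alpha = 0.05. fail to reject H0.

n_eff = 9, pos = 7, neg = 2, p = 0.179688, fail to reject H0.


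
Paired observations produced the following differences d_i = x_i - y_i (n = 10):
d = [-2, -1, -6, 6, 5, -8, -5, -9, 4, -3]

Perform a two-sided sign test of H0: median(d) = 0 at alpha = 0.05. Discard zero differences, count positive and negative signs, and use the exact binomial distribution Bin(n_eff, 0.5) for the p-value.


Step 1: Discard zero differences. Original n = 10; n_eff = number of nonzero differences = 10.
Nonzero differences (with sign): -2, -1, -6, +6, +5, -8, -5, -9, +4, -3
Step 2: Count signs: positive = 3, negative = 7.
Step 3: Under H0: P(positive) = 0.5, so the number of positives S ~ Bin(10, 0.5).
Step 4: Two-sided exact p-value = sum of Bin(10,0.5) probabilities at or below the observed probability = 0.343750.
Step 5: alpha = 0.05. fail to reject H0.

n_eff = 10, pos = 3, neg = 7, p = 0.343750, fail to reject H0.


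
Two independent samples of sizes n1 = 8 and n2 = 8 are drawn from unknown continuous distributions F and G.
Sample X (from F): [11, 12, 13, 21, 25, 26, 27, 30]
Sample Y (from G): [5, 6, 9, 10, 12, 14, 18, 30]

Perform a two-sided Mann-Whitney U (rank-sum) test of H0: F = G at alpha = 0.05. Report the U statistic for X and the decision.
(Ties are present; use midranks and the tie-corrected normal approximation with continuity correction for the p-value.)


Step 1: Combine and sort all 16 observations; assign midranks.
sorted (value, group): (5,Y), (6,Y), (9,Y), (10,Y), (11,X), (12,X), (12,Y), (13,X), (14,Y), (18,Y), (21,X), (25,X), (26,X), (27,X), (30,X), (30,Y)
ranks: 5->1, 6->2, 9->3, 10->4, 11->5, 12->6.5, 12->6.5, 13->8, 14->9, 18->10, 21->11, 25->12, 26->13, 27->14, 30->15.5, 30->15.5
Step 2: Rank sum for X: R1 = 5 + 6.5 + 8 + 11 + 12 + 13 + 14 + 15.5 = 85.
Step 3: U_X = R1 - n1(n1+1)/2 = 85 - 8*9/2 = 85 - 36 = 49.
       U_Y = n1*n2 - U_X = 64 - 49 = 15.
Step 4: Ties are present, so use the tie-corrected normal approximation (with continuity correction) for the p-value.
Step 5: p-value = 0.082670; compare to alpha = 0.05. fail to reject H0.

U_X = 49, p = 0.082670, fail to reject H0 at alpha = 0.05.


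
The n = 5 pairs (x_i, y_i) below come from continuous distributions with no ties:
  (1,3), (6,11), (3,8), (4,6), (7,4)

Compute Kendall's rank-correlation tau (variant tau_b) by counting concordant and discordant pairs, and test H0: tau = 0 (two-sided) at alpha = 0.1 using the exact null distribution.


Step 1: Enumerate the 10 unordered pairs (i,j) with i<j and classify each by sign(x_j-x_i) * sign(y_j-y_i).
  (1,2):dx=+5,dy=+8->C; (1,3):dx=+2,dy=+5->C; (1,4):dx=+3,dy=+3->C; (1,5):dx=+6,dy=+1->C
  (2,3):dx=-3,dy=-3->C; (2,4):dx=-2,dy=-5->C; (2,5):dx=+1,dy=-7->D; (3,4):dx=+1,dy=-2->D
  (3,5):dx=+4,dy=-4->D; (4,5):dx=+3,dy=-2->D
Step 2: C = 6, D = 4, total pairs = 10.
Step 3: tau = (C - D)/(n(n-1)/2) = (6 - 4)/10 = 0.200000.
Step 4: Exact two-sided p-value (enumerate n! = 120 permutations of y under H0): p = 0.816667.
Step 5: alpha = 0.1. fail to reject H0.

tau_b = 0.2000 (C=6, D=4), p = 0.816667, fail to reject H0.


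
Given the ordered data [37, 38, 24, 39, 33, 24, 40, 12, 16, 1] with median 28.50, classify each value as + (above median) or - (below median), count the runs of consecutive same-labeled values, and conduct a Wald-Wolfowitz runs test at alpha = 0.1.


Step 1: Compute median = 28.50; label A = above, B = below.
Labels in order: AABAABABBB  (n_A = 5, n_B = 5)
Step 2: Count runs R = 6.
Step 3: Under H0 (random ordering), E[R] = 2*n_A*n_B/(n_A+n_B) + 1 = 2*5*5/10 + 1 = 6.0000.
        Var[R] = 2*n_A*n_B*(2*n_A*n_B - n_A - n_B) / ((n_A+n_B)^2 * (n_A+n_B-1)) = 2000/900 = 2.2222.
        SD[R] = 1.4907.
Step 4: R = E[R], so z = 0 with no continuity correction.
Step 5: Two-sided p-value via normal approximation = 2*(1 - Phi(|z|)) = 1.000000.
Step 6: alpha = 0.1. fail to reject H0.

R = 6, z = 0.0000, p = 1.000000, fail to reject H0.


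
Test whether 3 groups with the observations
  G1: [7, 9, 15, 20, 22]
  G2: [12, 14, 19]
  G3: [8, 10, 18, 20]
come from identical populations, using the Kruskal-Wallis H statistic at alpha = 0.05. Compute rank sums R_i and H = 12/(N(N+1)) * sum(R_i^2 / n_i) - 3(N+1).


Step 1: Combine all N = 12 observations and assign midranks.
sorted (value, group, rank): (7,G1,1), (8,G3,2), (9,G1,3), (10,G3,4), (12,G2,5), (14,G2,6), (15,G1,7), (18,G3,8), (19,G2,9), (20,G1,10.5), (20,G3,10.5), (22,G1,12)
Step 2: Sum ranks within each group.
R_1 = 33.5 (n_1 = 5)
R_2 = 20 (n_2 = 3)
R_3 = 24.5 (n_3 = 4)
Step 3: H = 12/(N(N+1)) * sum(R_i^2/n_i) - 3(N+1)
     = 12/(12*13) * (33.5^2/5 + 20^2/3 + 24.5^2/4) - 3*13
     = 0.076923 * 507.846 - 39
     = 0.065064.
Step 4: Ties present; correction factor C = 1 - 6/(12^3 - 12) = 0.996503. Corrected H = 0.065064 / 0.996503 = 0.065292.
Step 5: Under H0, H ~ chi^2(2); p-value = 0.967881.
Step 6: alpha = 0.05. fail to reject H0.

H = 0.0653, df = 2, p = 0.967881, fail to reject H0.


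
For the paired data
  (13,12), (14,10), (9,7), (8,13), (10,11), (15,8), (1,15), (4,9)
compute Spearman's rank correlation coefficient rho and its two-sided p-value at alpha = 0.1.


Step 1: Rank x and y separately (midranks; no ties here).
rank(x): 13->6, 14->7, 9->4, 8->3, 10->5, 15->8, 1->1, 4->2
rank(y): 12->6, 10->4, 7->1, 13->7, 11->5, 8->2, 15->8, 9->3
Step 2: d_i = R_x(i) - R_y(i); compute d_i^2.
  (6-6)^2=0, (7-4)^2=9, (4-1)^2=9, (3-7)^2=16, (5-5)^2=0, (8-2)^2=36, (1-8)^2=49, (2-3)^2=1
sum(d^2) = 120.
Step 3: rho = 1 - 6*120 / (8*(8^2 - 1)) = 1 - 720/504 = -0.428571.
Step 4: Under H0, t = rho * sqrt((n-2)/(1-rho^2)) = -1.1619 ~ t(6).
Step 5: Two-sided p-value from the t-distribution with 6 df = 0.289403.
Step 6: alpha = 0.1. fail to reject H0.

rho = -0.4286, p = 0.289403, fail to reject H0 at alpha = 0.1.


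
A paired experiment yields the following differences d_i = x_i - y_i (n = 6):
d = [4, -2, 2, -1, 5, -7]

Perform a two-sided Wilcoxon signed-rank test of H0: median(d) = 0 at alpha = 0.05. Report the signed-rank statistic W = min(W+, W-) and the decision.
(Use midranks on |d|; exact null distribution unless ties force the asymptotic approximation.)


Step 1: Drop any zero differences (none here) and take |d_i|.
|d| = [4, 2, 2, 1, 5, 7]
Step 2: Midrank |d_i| (ties get averaged ranks).
ranks: |4|->4, |2|->2.5, |2|->2.5, |1|->1, |5|->5, |7|->6
Step 3: Attach original signs; sum ranks with positive sign and with negative sign.
W+ = 4 + 2.5 + 5 = 11.5
W- = 2.5 + 1 + 6 = 9.5
(Check: W+ + W- = 21 should equal n(n+1)/2 = 21.)
Step 4: Test statistic W = min(W+, W-) = 9.5.
Step 5: Ties in |d|, so use the tie-corrected normal approximation.
        E[W] = n(n+1)/4 = 6*7/4 = 10.5.
        Tie groups: |d|=2 (t=2); sum(t^3 - t) = 6.
        Var[W] = n(n+1)(2n+1)/24 - sum(t^3-t)/48 = 546/24 - 6/48 = 22.625.
        z = (W - E[W]) / sqrt(Var[W]) = (9.5 - 10.5) / 4.7566 = -0.2102.
        Two-sided p = 2*Phi(z) = 0.833484.
Step 6: alpha = 0.05. fail to reject H0.

W+ = 11.5, W- = 9.5, W = min = 9.5, p = 0.833484, fail to reject H0.


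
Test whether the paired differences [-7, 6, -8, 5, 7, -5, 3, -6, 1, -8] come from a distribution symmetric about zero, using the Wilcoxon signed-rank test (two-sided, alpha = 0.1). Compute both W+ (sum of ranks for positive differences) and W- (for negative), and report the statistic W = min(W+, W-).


Step 1: Drop any zero differences (none here) and take |d_i|.
|d| = [7, 6, 8, 5, 7, 5, 3, 6, 1, 8]
Step 2: Midrank |d_i| (ties get averaged ranks).
ranks: |7|->7.5, |6|->5.5, |8|->9.5, |5|->3.5, |7|->7.5, |5|->3.5, |3|->2, |6|->5.5, |1|->1, |8|->9.5
Step 3: Attach original signs; sum ranks with positive sign and with negative sign.
W+ = 5.5 + 3.5 + 7.5 + 2 + 1 = 19.5
W- = 7.5 + 9.5 + 3.5 + 5.5 + 9.5 = 35.5
(Check: W+ + W- = 55 should equal n(n+1)/2 = 55.)
Step 4: Test statistic W = min(W+, W-) = 19.5.
Step 5: Ties in |d|, so use the tie-corrected normal approximation.
        E[W] = n(n+1)/4 = 10*11/4 = 27.5.
        Tie groups: |d|=5 (t=2), |d|=6 (t=2), |d|=7 (t=2), |d|=8 (t=2); sum(t^3 - t) = 24.
        Var[W] = n(n+1)(2n+1)/24 - sum(t^3-t)/48 = 2310/24 - 24/48 = 95.75.
        z = (W - E[W]) / sqrt(Var[W]) = (19.5 - 27.5) / 9.7852 = -0.8176.
        Two-sided p = 2*Phi(z) = 0.413607.
Step 6: alpha = 0.1. fail to reject H0.

W+ = 19.5, W- = 35.5, W = min = 19.5, p = 0.413607, fail to reject H0.


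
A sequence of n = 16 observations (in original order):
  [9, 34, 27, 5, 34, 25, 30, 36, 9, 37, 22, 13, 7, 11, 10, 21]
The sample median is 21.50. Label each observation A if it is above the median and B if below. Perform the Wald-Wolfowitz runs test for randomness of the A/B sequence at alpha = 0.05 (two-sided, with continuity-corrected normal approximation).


Step 1: Compute median = 21.50; label A = above, B = below.
Labels in order: BAABAAAABAABBBBB  (n_A = 8, n_B = 8)
Step 2: Count runs R = 7.
Step 3: Under H0 (random ordering), E[R] = 2*n_A*n_B/(n_A+n_B) + 1 = 2*8*8/16 + 1 = 9.0000.
        Var[R] = 2*n_A*n_B*(2*n_A*n_B - n_A - n_B) / ((n_A+n_B)^2 * (n_A+n_B-1)) = 14336/3840 = 3.7333.
        SD[R] = 1.9322.
Step 4: Continuity-corrected z = (R + 0.5 - E[R]) / SD[R] = (7 + 0.5 - 9.0000) / 1.9322 = -0.7763.
Step 5: Two-sided p-value via normal approximation = 2*(1 - Phi(|z|)) = 0.437558.
Step 6: alpha = 0.05. fail to reject H0.

R = 7, z = -0.7763, p = 0.437558, fail to reject H0.


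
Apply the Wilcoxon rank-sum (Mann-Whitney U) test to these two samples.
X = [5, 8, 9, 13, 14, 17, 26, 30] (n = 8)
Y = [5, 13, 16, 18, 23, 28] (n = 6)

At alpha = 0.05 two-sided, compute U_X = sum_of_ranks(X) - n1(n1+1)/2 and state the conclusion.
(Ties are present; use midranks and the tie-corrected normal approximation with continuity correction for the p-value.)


Step 1: Combine and sort all 14 observations; assign midranks.
sorted (value, group): (5,X), (5,Y), (8,X), (9,X), (13,X), (13,Y), (14,X), (16,Y), (17,X), (18,Y), (23,Y), (26,X), (28,Y), (30,X)
ranks: 5->1.5, 5->1.5, 8->3, 9->4, 13->5.5, 13->5.5, 14->7, 16->8, 17->9, 18->10, 23->11, 26->12, 28->13, 30->14
Step 2: Rank sum for X: R1 = 1.5 + 3 + 4 + 5.5 + 7 + 9 + 12 + 14 = 56.
Step 3: U_X = R1 - n1(n1+1)/2 = 56 - 8*9/2 = 56 - 36 = 20.
       U_Y = n1*n2 - U_X = 48 - 20 = 28.
Step 4: Ties are present, so use the tie-corrected normal approximation (with continuity correction) for the p-value.
Step 5: p-value = 0.650661; compare to alpha = 0.05. fail to reject H0.

U_X = 20, p = 0.650661, fail to reject H0 at alpha = 0.05.


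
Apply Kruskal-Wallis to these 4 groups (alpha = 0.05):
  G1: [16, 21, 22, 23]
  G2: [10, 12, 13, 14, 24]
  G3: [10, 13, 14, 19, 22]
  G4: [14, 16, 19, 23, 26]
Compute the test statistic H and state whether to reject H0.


Step 1: Combine all N = 19 observations and assign midranks.
sorted (value, group, rank): (10,G2,1.5), (10,G3,1.5), (12,G2,3), (13,G2,4.5), (13,G3,4.5), (14,G2,7), (14,G3,7), (14,G4,7), (16,G1,9.5), (16,G4,9.5), (19,G3,11.5), (19,G4,11.5), (21,G1,13), (22,G1,14.5), (22,G3,14.5), (23,G1,16.5), (23,G4,16.5), (24,G2,18), (26,G4,19)
Step 2: Sum ranks within each group.
R_1 = 53.5 (n_1 = 4)
R_2 = 34 (n_2 = 5)
R_3 = 39 (n_3 = 5)
R_4 = 63.5 (n_4 = 5)
Step 3: H = 12/(N(N+1)) * sum(R_i^2/n_i) - 3(N+1)
     = 12/(19*20) * (53.5^2/4 + 34^2/5 + 39^2/5 + 63.5^2/5) - 3*20
     = 0.031579 * 2057.41 - 60
     = 4.970921.
Step 4: Ties present; correction factor C = 1 - 60/(19^3 - 19) = 0.991228. Corrected H = 4.970921 / 0.991228 = 5.014912.
Step 5: Under H0, H ~ chi^2(3); p-value = 0.170709.
Step 6: alpha = 0.05. fail to reject H0.

H = 5.0149, df = 3, p = 0.170709, fail to reject H0.


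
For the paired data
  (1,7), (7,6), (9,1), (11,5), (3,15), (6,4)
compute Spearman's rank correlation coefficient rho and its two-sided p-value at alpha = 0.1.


Step 1: Rank x and y separately (midranks; no ties here).
rank(x): 1->1, 7->4, 9->5, 11->6, 3->2, 6->3
rank(y): 7->5, 6->4, 1->1, 5->3, 15->6, 4->2
Step 2: d_i = R_x(i) - R_y(i); compute d_i^2.
  (1-5)^2=16, (4-4)^2=0, (5-1)^2=16, (6-3)^2=9, (2-6)^2=16, (3-2)^2=1
sum(d^2) = 58.
Step 3: rho = 1 - 6*58 / (6*(6^2 - 1)) = 1 - 348/210 = -0.657143.
Step 4: Under H0, t = rho * sqrt((n-2)/(1-rho^2)) = -1.7436 ~ t(4).
Step 5: Two-sided p-value from the t-distribution with 4 df = 0.156175.
Step 6: alpha = 0.1. fail to reject H0.

rho = -0.6571, p = 0.156175, fail to reject H0 at alpha = 0.1.


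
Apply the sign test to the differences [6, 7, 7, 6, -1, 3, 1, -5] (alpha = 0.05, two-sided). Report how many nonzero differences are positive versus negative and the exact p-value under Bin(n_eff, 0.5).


Step 1: Discard zero differences. Original n = 8; n_eff = number of nonzero differences = 8.
Nonzero differences (with sign): +6, +7, +7, +6, -1, +3, +1, -5
Step 2: Count signs: positive = 6, negative = 2.
Step 3: Under H0: P(positive) = 0.5, so the number of positives S ~ Bin(8, 0.5).
Step 4: Two-sided exact p-value = sum of Bin(8,0.5) probabilities at or below the observed probability = 0.289062.
Step 5: alpha = 0.05. fail to reject H0.

n_eff = 8, pos = 6, neg = 2, p = 0.289062, fail to reject H0.


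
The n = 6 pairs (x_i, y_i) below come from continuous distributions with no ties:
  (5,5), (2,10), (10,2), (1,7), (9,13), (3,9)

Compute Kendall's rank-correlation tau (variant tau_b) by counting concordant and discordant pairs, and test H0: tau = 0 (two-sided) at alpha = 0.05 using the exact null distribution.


Step 1: Enumerate the 15 unordered pairs (i,j) with i<j and classify each by sign(x_j-x_i) * sign(y_j-y_i).
  (1,2):dx=-3,dy=+5->D; (1,3):dx=+5,dy=-3->D; (1,4):dx=-4,dy=+2->D; (1,5):dx=+4,dy=+8->C
  (1,6):dx=-2,dy=+4->D; (2,3):dx=+8,dy=-8->D; (2,4):dx=-1,dy=-3->C; (2,5):dx=+7,dy=+3->C
  (2,6):dx=+1,dy=-1->D; (3,4):dx=-9,dy=+5->D; (3,5):dx=-1,dy=+11->D; (3,6):dx=-7,dy=+7->D
  (4,5):dx=+8,dy=+6->C; (4,6):dx=+2,dy=+2->C; (5,6):dx=-6,dy=-4->C
Step 2: C = 6, D = 9, total pairs = 15.
Step 3: tau = (C - D)/(n(n-1)/2) = (6 - 9)/15 = -0.200000.
Step 4: Exact two-sided p-value (enumerate n! = 720 permutations of y under H0): p = 0.719444.
Step 5: alpha = 0.05. fail to reject H0.

tau_b = -0.2000 (C=6, D=9), p = 0.719444, fail to reject H0.


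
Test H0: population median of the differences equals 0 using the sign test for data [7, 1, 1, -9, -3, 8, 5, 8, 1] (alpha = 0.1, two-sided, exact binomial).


Step 1: Discard zero differences. Original n = 9; n_eff = number of nonzero differences = 9.
Nonzero differences (with sign): +7, +1, +1, -9, -3, +8, +5, +8, +1
Step 2: Count signs: positive = 7, negative = 2.
Step 3: Under H0: P(positive) = 0.5, so the number of positives S ~ Bin(9, 0.5).
Step 4: Two-sided exact p-value = sum of Bin(9,0.5) probabilities at or below the observed probability = 0.179688.
Step 5: alpha = 0.1. fail to reject H0.

n_eff = 9, pos = 7, neg = 2, p = 0.179688, fail to reject H0.


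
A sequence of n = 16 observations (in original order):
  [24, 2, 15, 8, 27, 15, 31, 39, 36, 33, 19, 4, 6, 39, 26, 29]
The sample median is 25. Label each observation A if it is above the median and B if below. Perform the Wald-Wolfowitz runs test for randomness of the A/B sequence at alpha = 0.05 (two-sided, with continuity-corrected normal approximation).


Step 1: Compute median = 25; label A = above, B = below.
Labels in order: BBBBABAAAABBBAAA  (n_A = 8, n_B = 8)
Step 2: Count runs R = 6.
Step 3: Under H0 (random ordering), E[R] = 2*n_A*n_B/(n_A+n_B) + 1 = 2*8*8/16 + 1 = 9.0000.
        Var[R] = 2*n_A*n_B*(2*n_A*n_B - n_A - n_B) / ((n_A+n_B)^2 * (n_A+n_B-1)) = 14336/3840 = 3.7333.
        SD[R] = 1.9322.
Step 4: Continuity-corrected z = (R + 0.5 - E[R]) / SD[R] = (6 + 0.5 - 9.0000) / 1.9322 = -1.2939.
Step 5: Two-sided p-value via normal approximation = 2*(1 - Phi(|z|)) = 0.195709.
Step 6: alpha = 0.05. fail to reject H0.

R = 6, z = -1.2939, p = 0.195709, fail to reject H0.


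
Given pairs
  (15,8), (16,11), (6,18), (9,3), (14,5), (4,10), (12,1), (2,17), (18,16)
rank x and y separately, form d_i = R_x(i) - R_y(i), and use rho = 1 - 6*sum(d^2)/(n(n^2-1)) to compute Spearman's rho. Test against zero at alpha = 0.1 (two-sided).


Step 1: Rank x and y separately (midranks; no ties here).
rank(x): 15->7, 16->8, 6->3, 9->4, 14->6, 4->2, 12->5, 2->1, 18->9
rank(y): 8->4, 11->6, 18->9, 3->2, 5->3, 10->5, 1->1, 17->8, 16->7
Step 2: d_i = R_x(i) - R_y(i); compute d_i^2.
  (7-4)^2=9, (8-6)^2=4, (3-9)^2=36, (4-2)^2=4, (6-3)^2=9, (2-5)^2=9, (5-1)^2=16, (1-8)^2=49, (9-7)^2=4
sum(d^2) = 140.
Step 3: rho = 1 - 6*140 / (9*(9^2 - 1)) = 1 - 840/720 = -0.166667.
Step 4: Under H0, t = rho * sqrt((n-2)/(1-rho^2)) = -0.4472 ~ t(7).
Step 5: Two-sided p-value from the t-distribution with 7 df = 0.668231.
Step 6: alpha = 0.1. fail to reject H0.

rho = -0.1667, p = 0.668231, fail to reject H0 at alpha = 0.1.


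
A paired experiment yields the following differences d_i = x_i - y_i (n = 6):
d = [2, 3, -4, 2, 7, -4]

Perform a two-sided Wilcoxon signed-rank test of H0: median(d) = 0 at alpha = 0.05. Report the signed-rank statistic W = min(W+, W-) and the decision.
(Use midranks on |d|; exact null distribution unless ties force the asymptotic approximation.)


Step 1: Drop any zero differences (none here) and take |d_i|.
|d| = [2, 3, 4, 2, 7, 4]
Step 2: Midrank |d_i| (ties get averaged ranks).
ranks: |2|->1.5, |3|->3, |4|->4.5, |2|->1.5, |7|->6, |4|->4.5
Step 3: Attach original signs; sum ranks with positive sign and with negative sign.
W+ = 1.5 + 3 + 1.5 + 6 = 12
W- = 4.5 + 4.5 = 9
(Check: W+ + W- = 21 should equal n(n+1)/2 = 21.)
Step 4: Test statistic W = min(W+, W-) = 9.
Step 5: Ties in |d|, so use the tie-corrected normal approximation.
        E[W] = n(n+1)/4 = 6*7/4 = 10.5.
        Tie groups: |d|=2 (t=2), |d|=4 (t=2); sum(t^3 - t) = 12.
        Var[W] = n(n+1)(2n+1)/24 - sum(t^3-t)/48 = 546/24 - 12/48 = 22.5.
        z = (W - E[W]) / sqrt(Var[W]) = (9 - 10.5) / 4.7434 = -0.3162.
        Two-sided p = 2*Phi(z) = 0.751830.
Step 6: alpha = 0.05. fail to reject H0.

W+ = 12, W- = 9, W = min = 9, p = 0.751830, fail to reject H0.


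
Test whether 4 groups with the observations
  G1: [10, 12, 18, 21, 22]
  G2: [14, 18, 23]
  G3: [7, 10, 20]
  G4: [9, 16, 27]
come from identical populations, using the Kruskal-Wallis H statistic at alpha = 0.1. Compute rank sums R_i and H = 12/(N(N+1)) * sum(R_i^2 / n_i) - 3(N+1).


Step 1: Combine all N = 14 observations and assign midranks.
sorted (value, group, rank): (7,G3,1), (9,G4,2), (10,G1,3.5), (10,G3,3.5), (12,G1,5), (14,G2,6), (16,G4,7), (18,G1,8.5), (18,G2,8.5), (20,G3,10), (21,G1,11), (22,G1,12), (23,G2,13), (27,G4,14)
Step 2: Sum ranks within each group.
R_1 = 40 (n_1 = 5)
R_2 = 27.5 (n_2 = 3)
R_3 = 14.5 (n_3 = 3)
R_4 = 23 (n_4 = 3)
Step 3: H = 12/(N(N+1)) * sum(R_i^2/n_i) - 3(N+1)
     = 12/(14*15) * (40^2/5 + 27.5^2/3 + 14.5^2/3 + 23^2/3) - 3*15
     = 0.057143 * 818.5 - 45
     = 1.771429.
Step 4: Ties present; correction factor C = 1 - 12/(14^3 - 14) = 0.995604. Corrected H = 1.771429 / 0.995604 = 1.779249.
Step 5: Under H0, H ~ chi^2(3); p-value = 0.619461.
Step 6: alpha = 0.1. fail to reject H0.

H = 1.7792, df = 3, p = 0.619461, fail to reject H0.


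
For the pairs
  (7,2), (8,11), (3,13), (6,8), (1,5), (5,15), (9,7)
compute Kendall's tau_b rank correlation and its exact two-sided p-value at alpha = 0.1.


Step 1: Enumerate the 21 unordered pairs (i,j) with i<j and classify each by sign(x_j-x_i) * sign(y_j-y_i).
  (1,2):dx=+1,dy=+9->C; (1,3):dx=-4,dy=+11->D; (1,4):dx=-1,dy=+6->D; (1,5):dx=-6,dy=+3->D
  (1,6):dx=-2,dy=+13->D; (1,7):dx=+2,dy=+5->C; (2,3):dx=-5,dy=+2->D; (2,4):dx=-2,dy=-3->C
  (2,5):dx=-7,dy=-6->C; (2,6):dx=-3,dy=+4->D; (2,7):dx=+1,dy=-4->D; (3,4):dx=+3,dy=-5->D
  (3,5):dx=-2,dy=-8->C; (3,6):dx=+2,dy=+2->C; (3,7):dx=+6,dy=-6->D; (4,5):dx=-5,dy=-3->C
  (4,6):dx=-1,dy=+7->D; (4,7):dx=+3,dy=-1->D; (5,6):dx=+4,dy=+10->C; (5,7):dx=+8,dy=+2->C
  (6,7):dx=+4,dy=-8->D
Step 2: C = 9, D = 12, total pairs = 21.
Step 3: tau = (C - D)/(n(n-1)/2) = (9 - 12)/21 = -0.142857.
Step 4: Exact two-sided p-value (enumerate n! = 5040 permutations of y under H0): p = 0.772619.
Step 5: alpha = 0.1. fail to reject H0.

tau_b = -0.1429 (C=9, D=12), p = 0.772619, fail to reject H0.


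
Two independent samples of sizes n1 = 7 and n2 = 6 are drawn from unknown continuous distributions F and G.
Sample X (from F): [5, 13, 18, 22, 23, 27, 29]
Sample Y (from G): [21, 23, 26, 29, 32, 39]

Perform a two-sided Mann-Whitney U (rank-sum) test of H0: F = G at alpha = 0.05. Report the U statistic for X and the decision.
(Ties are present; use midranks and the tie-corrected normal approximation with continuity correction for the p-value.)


Step 1: Combine and sort all 13 observations; assign midranks.
sorted (value, group): (5,X), (13,X), (18,X), (21,Y), (22,X), (23,X), (23,Y), (26,Y), (27,X), (29,X), (29,Y), (32,Y), (39,Y)
ranks: 5->1, 13->2, 18->3, 21->4, 22->5, 23->6.5, 23->6.5, 26->8, 27->9, 29->10.5, 29->10.5, 32->12, 39->13
Step 2: Rank sum for X: R1 = 1 + 2 + 3 + 5 + 6.5 + 9 + 10.5 = 37.
Step 3: U_X = R1 - n1(n1+1)/2 = 37 - 7*8/2 = 37 - 28 = 9.
       U_Y = n1*n2 - U_X = 42 - 9 = 33.
Step 4: Ties are present, so use the tie-corrected normal approximation (with continuity correction) for the p-value.
Step 5: p-value = 0.099478; compare to alpha = 0.05. fail to reject H0.

U_X = 9, p = 0.099478, fail to reject H0 at alpha = 0.05.


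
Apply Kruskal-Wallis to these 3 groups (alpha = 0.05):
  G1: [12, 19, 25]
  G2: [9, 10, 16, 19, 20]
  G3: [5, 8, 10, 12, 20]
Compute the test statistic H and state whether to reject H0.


Step 1: Combine all N = 13 observations and assign midranks.
sorted (value, group, rank): (5,G3,1), (8,G3,2), (9,G2,3), (10,G2,4.5), (10,G3,4.5), (12,G1,6.5), (12,G3,6.5), (16,G2,8), (19,G1,9.5), (19,G2,9.5), (20,G2,11.5), (20,G3,11.5), (25,G1,13)
Step 2: Sum ranks within each group.
R_1 = 29 (n_1 = 3)
R_2 = 36.5 (n_2 = 5)
R_3 = 25.5 (n_3 = 5)
Step 3: H = 12/(N(N+1)) * sum(R_i^2/n_i) - 3(N+1)
     = 12/(13*14) * (29^2/3 + 36.5^2/5 + 25.5^2/5) - 3*14
     = 0.065934 * 676.833 - 42
     = 2.626374.
Step 4: Ties present; correction factor C = 1 - 24/(13^3 - 13) = 0.989011. Corrected H = 2.626374 / 0.989011 = 2.655556.
Step 5: Under H0, H ~ chi^2(2); p-value = 0.265066.
Step 6: alpha = 0.05. fail to reject H0.

H = 2.6556, df = 2, p = 0.265066, fail to reject H0.


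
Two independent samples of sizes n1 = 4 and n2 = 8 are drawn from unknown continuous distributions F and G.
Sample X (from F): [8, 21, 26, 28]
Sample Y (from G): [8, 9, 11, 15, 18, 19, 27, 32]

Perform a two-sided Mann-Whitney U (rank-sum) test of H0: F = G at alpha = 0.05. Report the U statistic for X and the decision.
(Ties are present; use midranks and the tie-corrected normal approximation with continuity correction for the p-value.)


Step 1: Combine and sort all 12 observations; assign midranks.
sorted (value, group): (8,X), (8,Y), (9,Y), (11,Y), (15,Y), (18,Y), (19,Y), (21,X), (26,X), (27,Y), (28,X), (32,Y)
ranks: 8->1.5, 8->1.5, 9->3, 11->4, 15->5, 18->6, 19->7, 21->8, 26->9, 27->10, 28->11, 32->12
Step 2: Rank sum for X: R1 = 1.5 + 8 + 9 + 11 = 29.5.
Step 3: U_X = R1 - n1(n1+1)/2 = 29.5 - 4*5/2 = 29.5 - 10 = 19.5.
       U_Y = n1*n2 - U_X = 32 - 19.5 = 12.5.
Step 4: Ties are present, so use the tie-corrected normal approximation (with continuity correction) for the p-value.
Step 5: p-value = 0.609759; compare to alpha = 0.05. fail to reject H0.

U_X = 19.5, p = 0.609759, fail to reject H0 at alpha = 0.05.


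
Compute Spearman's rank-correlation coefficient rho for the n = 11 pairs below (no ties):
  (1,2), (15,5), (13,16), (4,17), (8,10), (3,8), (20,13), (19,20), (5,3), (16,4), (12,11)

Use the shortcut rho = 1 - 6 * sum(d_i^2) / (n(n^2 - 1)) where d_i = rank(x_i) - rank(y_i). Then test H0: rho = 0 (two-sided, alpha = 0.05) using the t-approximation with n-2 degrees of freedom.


Step 1: Rank x and y separately (midranks; no ties here).
rank(x): 1->1, 15->8, 13->7, 4->3, 8->5, 3->2, 20->11, 19->10, 5->4, 16->9, 12->6
rank(y): 2->1, 5->4, 16->9, 17->10, 10->6, 8->5, 13->8, 20->11, 3->2, 4->3, 11->7
Step 2: d_i = R_x(i) - R_y(i); compute d_i^2.
  (1-1)^2=0, (8-4)^2=16, (7-9)^2=4, (3-10)^2=49, (5-6)^2=1, (2-5)^2=9, (11-8)^2=9, (10-11)^2=1, (4-2)^2=4, (9-3)^2=36, (6-7)^2=1
sum(d^2) = 130.
Step 3: rho = 1 - 6*130 / (11*(11^2 - 1)) = 1 - 780/1320 = 0.409091.
Step 4: Under H0, t = rho * sqrt((n-2)/(1-rho^2)) = 1.3450 ~ t(9).
Step 5: Two-sided p-value from the t-distribution with 9 df = 0.211545.
Step 6: alpha = 0.05. fail to reject H0.

rho = 0.4091, p = 0.211545, fail to reject H0 at alpha = 0.05.


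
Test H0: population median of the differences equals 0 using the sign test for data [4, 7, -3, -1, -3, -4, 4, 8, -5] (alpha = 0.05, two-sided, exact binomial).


Step 1: Discard zero differences. Original n = 9; n_eff = number of nonzero differences = 9.
Nonzero differences (with sign): +4, +7, -3, -1, -3, -4, +4, +8, -5
Step 2: Count signs: positive = 4, negative = 5.
Step 3: Under H0: P(positive) = 0.5, so the number of positives S ~ Bin(9, 0.5).
Step 4: Two-sided exact p-value = sum of Bin(9,0.5) probabilities at or below the observed probability = 1.000000.
Step 5: alpha = 0.05. fail to reject H0.

n_eff = 9, pos = 4, neg = 5, p = 1.000000, fail to reject H0.


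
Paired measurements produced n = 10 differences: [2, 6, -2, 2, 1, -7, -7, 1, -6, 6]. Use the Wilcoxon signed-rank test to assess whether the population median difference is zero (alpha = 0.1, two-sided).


Step 1: Drop any zero differences (none here) and take |d_i|.
|d| = [2, 6, 2, 2, 1, 7, 7, 1, 6, 6]
Step 2: Midrank |d_i| (ties get averaged ranks).
ranks: |2|->4, |6|->7, |2|->4, |2|->4, |1|->1.5, |7|->9.5, |7|->9.5, |1|->1.5, |6|->7, |6|->7
Step 3: Attach original signs; sum ranks with positive sign and with negative sign.
W+ = 4 + 7 + 4 + 1.5 + 1.5 + 7 = 25
W- = 4 + 9.5 + 9.5 + 7 = 30
(Check: W+ + W- = 55 should equal n(n+1)/2 = 55.)
Step 4: Test statistic W = min(W+, W-) = 25.
Step 5: Ties in |d|, so use the tie-corrected normal approximation.
        E[W] = n(n+1)/4 = 10*11/4 = 27.5.
        Tie groups: |d|=1 (t=2), |d|=2 (t=3), |d|=6 (t=3), |d|=7 (t=2); sum(t^3 - t) = 60.
        Var[W] = n(n+1)(2n+1)/24 - sum(t^3-t)/48 = 2310/24 - 60/48 = 95.
        z = (W - E[W]) / sqrt(Var[W]) = (25 - 27.5) / 9.7468 = -0.2565.
        Two-sided p = 2*Phi(z) = 0.797569.
Step 6: alpha = 0.1. fail to reject H0.

W+ = 25, W- = 30, W = min = 25, p = 0.797569, fail to reject H0.


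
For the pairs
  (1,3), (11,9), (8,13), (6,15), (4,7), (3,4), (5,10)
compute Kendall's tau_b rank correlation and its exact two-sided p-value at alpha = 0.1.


Step 1: Enumerate the 21 unordered pairs (i,j) with i<j and classify each by sign(x_j-x_i) * sign(y_j-y_i).
  (1,2):dx=+10,dy=+6->C; (1,3):dx=+7,dy=+10->C; (1,4):dx=+5,dy=+12->C; (1,5):dx=+3,dy=+4->C
  (1,6):dx=+2,dy=+1->C; (1,7):dx=+4,dy=+7->C; (2,3):dx=-3,dy=+4->D; (2,4):dx=-5,dy=+6->D
  (2,5):dx=-7,dy=-2->C; (2,6):dx=-8,dy=-5->C; (2,7):dx=-6,dy=+1->D; (3,4):dx=-2,dy=+2->D
  (3,5):dx=-4,dy=-6->C; (3,6):dx=-5,dy=-9->C; (3,7):dx=-3,dy=-3->C; (4,5):dx=-2,dy=-8->C
  (4,6):dx=-3,dy=-11->C; (4,7):dx=-1,dy=-5->C; (5,6):dx=-1,dy=-3->C; (5,7):dx=+1,dy=+3->C
  (6,7):dx=+2,dy=+6->C
Step 2: C = 17, D = 4, total pairs = 21.
Step 3: tau = (C - D)/(n(n-1)/2) = (17 - 4)/21 = 0.619048.
Step 4: Exact two-sided p-value (enumerate n! = 5040 permutations of y under H0): p = 0.069048.
Step 5: alpha = 0.1. reject H0.

tau_b = 0.6190 (C=17, D=4), p = 0.069048, reject H0.


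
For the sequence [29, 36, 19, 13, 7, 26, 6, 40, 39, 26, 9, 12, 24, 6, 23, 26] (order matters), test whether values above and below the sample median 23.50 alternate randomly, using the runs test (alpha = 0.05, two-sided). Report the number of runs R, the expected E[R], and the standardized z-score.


Step 1: Compute median = 23.50; label A = above, B = below.
Labels in order: AABBBABAAABBABBA  (n_A = 8, n_B = 8)
Step 2: Count runs R = 9.
Step 3: Under H0 (random ordering), E[R] = 2*n_A*n_B/(n_A+n_B) + 1 = 2*8*8/16 + 1 = 9.0000.
        Var[R] = 2*n_A*n_B*(2*n_A*n_B - n_A - n_B) / ((n_A+n_B)^2 * (n_A+n_B-1)) = 14336/3840 = 3.7333.
        SD[R] = 1.9322.
Step 4: R = E[R], so z = 0 with no continuity correction.
Step 5: Two-sided p-value via normal approximation = 2*(1 - Phi(|z|)) = 1.000000.
Step 6: alpha = 0.05. fail to reject H0.

R = 9, z = 0.0000, p = 1.000000, fail to reject H0.


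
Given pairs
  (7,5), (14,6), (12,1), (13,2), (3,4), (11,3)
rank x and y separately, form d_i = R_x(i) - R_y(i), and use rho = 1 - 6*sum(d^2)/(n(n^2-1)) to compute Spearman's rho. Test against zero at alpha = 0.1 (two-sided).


Step 1: Rank x and y separately (midranks; no ties here).
rank(x): 7->2, 14->6, 12->4, 13->5, 3->1, 11->3
rank(y): 5->5, 6->6, 1->1, 2->2, 4->4, 3->3
Step 2: d_i = R_x(i) - R_y(i); compute d_i^2.
  (2-5)^2=9, (6-6)^2=0, (4-1)^2=9, (5-2)^2=9, (1-4)^2=9, (3-3)^2=0
sum(d^2) = 36.
Step 3: rho = 1 - 6*36 / (6*(6^2 - 1)) = 1 - 216/210 = -0.028571.
Step 4: Under H0, t = rho * sqrt((n-2)/(1-rho^2)) = -0.0572 ~ t(4).
Step 5: Two-sided p-value from the t-distribution with 4 df = 0.957155.
Step 6: alpha = 0.1. fail to reject H0.

rho = -0.0286, p = 0.957155, fail to reject H0 at alpha = 0.1.


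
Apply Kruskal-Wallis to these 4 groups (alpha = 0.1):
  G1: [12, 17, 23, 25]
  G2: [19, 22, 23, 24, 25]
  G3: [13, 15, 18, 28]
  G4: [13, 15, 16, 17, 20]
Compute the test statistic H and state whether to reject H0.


Step 1: Combine all N = 18 observations and assign midranks.
sorted (value, group, rank): (12,G1,1), (13,G3,2.5), (13,G4,2.5), (15,G3,4.5), (15,G4,4.5), (16,G4,6), (17,G1,7.5), (17,G4,7.5), (18,G3,9), (19,G2,10), (20,G4,11), (22,G2,12), (23,G1,13.5), (23,G2,13.5), (24,G2,15), (25,G1,16.5), (25,G2,16.5), (28,G3,18)
Step 2: Sum ranks within each group.
R_1 = 38.5 (n_1 = 4)
R_2 = 67 (n_2 = 5)
R_3 = 34 (n_3 = 4)
R_4 = 31.5 (n_4 = 5)
Step 3: H = 12/(N(N+1)) * sum(R_i^2/n_i) - 3(N+1)
     = 12/(18*19) * (38.5^2/4 + 67^2/5 + 34^2/4 + 31.5^2/5) - 3*19
     = 0.035088 * 1755.81 - 57
     = 4.607456.
Step 4: Ties present; correction factor C = 1 - 30/(18^3 - 18) = 0.994840. Corrected H = 4.607456 / 0.994840 = 4.631354.
Step 5: Under H0, H ~ chi^2(3); p-value = 0.200869.
Step 6: alpha = 0.1. fail to reject H0.

H = 4.6314, df = 3, p = 0.200869, fail to reject H0.


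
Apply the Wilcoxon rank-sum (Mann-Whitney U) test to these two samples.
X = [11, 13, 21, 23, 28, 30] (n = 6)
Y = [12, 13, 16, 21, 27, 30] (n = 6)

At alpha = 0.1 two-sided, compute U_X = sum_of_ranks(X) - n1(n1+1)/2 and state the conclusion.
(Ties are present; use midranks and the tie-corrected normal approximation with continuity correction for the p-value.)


Step 1: Combine and sort all 12 observations; assign midranks.
sorted (value, group): (11,X), (12,Y), (13,X), (13,Y), (16,Y), (21,X), (21,Y), (23,X), (27,Y), (28,X), (30,X), (30,Y)
ranks: 11->1, 12->2, 13->3.5, 13->3.5, 16->5, 21->6.5, 21->6.5, 23->8, 27->9, 28->10, 30->11.5, 30->11.5
Step 2: Rank sum for X: R1 = 1 + 3.5 + 6.5 + 8 + 10 + 11.5 = 40.5.
Step 3: U_X = R1 - n1(n1+1)/2 = 40.5 - 6*7/2 = 40.5 - 21 = 19.5.
       U_Y = n1*n2 - U_X = 36 - 19.5 = 16.5.
Step 4: Ties are present, so use the tie-corrected normal approximation (with continuity correction) for the p-value.
Step 5: p-value = 0.872113; compare to alpha = 0.1. fail to reject H0.

U_X = 19.5, p = 0.872113, fail to reject H0 at alpha = 0.1.


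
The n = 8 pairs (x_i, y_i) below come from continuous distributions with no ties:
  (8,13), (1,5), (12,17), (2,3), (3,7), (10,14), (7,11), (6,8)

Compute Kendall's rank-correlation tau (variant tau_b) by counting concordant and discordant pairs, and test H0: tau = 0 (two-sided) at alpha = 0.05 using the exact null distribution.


Step 1: Enumerate the 28 unordered pairs (i,j) with i<j and classify each by sign(x_j-x_i) * sign(y_j-y_i).
  (1,2):dx=-7,dy=-8->C; (1,3):dx=+4,dy=+4->C; (1,4):dx=-6,dy=-10->C; (1,5):dx=-5,dy=-6->C
  (1,6):dx=+2,dy=+1->C; (1,7):dx=-1,dy=-2->C; (1,8):dx=-2,dy=-5->C; (2,3):dx=+11,dy=+12->C
  (2,4):dx=+1,dy=-2->D; (2,5):dx=+2,dy=+2->C; (2,6):dx=+9,dy=+9->C; (2,7):dx=+6,dy=+6->C
  (2,8):dx=+5,dy=+3->C; (3,4):dx=-10,dy=-14->C; (3,5):dx=-9,dy=-10->C; (3,6):dx=-2,dy=-3->C
  (3,7):dx=-5,dy=-6->C; (3,8):dx=-6,dy=-9->C; (4,5):dx=+1,dy=+4->C; (4,6):dx=+8,dy=+11->C
  (4,7):dx=+5,dy=+8->C; (4,8):dx=+4,dy=+5->C; (5,6):dx=+7,dy=+7->C; (5,7):dx=+4,dy=+4->C
  (5,8):dx=+3,dy=+1->C; (6,7):dx=-3,dy=-3->C; (6,8):dx=-4,dy=-6->C; (7,8):dx=-1,dy=-3->C
Step 2: C = 27, D = 1, total pairs = 28.
Step 3: tau = (C - D)/(n(n-1)/2) = (27 - 1)/28 = 0.928571.
Step 4: Exact two-sided p-value (enumerate n! = 40320 permutations of y under H0): p = 0.000397.
Step 5: alpha = 0.05. reject H0.

tau_b = 0.9286 (C=27, D=1), p = 0.000397, reject H0.
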